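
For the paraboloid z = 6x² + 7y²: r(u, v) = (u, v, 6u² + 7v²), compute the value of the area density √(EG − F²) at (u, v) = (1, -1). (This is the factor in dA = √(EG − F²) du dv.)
√(EG − F²)|_{(1, -1)} = sqrt(341)

E = 144*u^2 + 1, F = 168*u*v, G = 196*v^2 + 1, so EG − F² = 144*u^2 + 196*v^2 + 1. Taking the positive square root: √(EG − F²) = sqrt(144*u^2 + 196*v^2 + 1). At (u, v) = (1, -1): sqrt(341).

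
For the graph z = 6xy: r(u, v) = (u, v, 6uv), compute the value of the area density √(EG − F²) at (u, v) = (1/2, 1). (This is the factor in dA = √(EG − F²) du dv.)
√(EG − F²)|_{(1/2, 1)} = sqrt(46)

E = 36*v^2 + 1, F = 36*u*v, G = 36*u^2 + 1, so EG − F² = 36*u^2 + 36*v^2 + 1. Taking the positive square root: √(EG − F²) = sqrt(36*u^2 + 36*v^2 + 1). At (u, v) = (1/2, 1): sqrt(46).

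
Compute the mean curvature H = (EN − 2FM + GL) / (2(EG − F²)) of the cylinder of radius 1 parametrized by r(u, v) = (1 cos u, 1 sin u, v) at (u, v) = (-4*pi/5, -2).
H = -1/2

With E = 1, F = 0, G = 1, L = -1, M = 0, N = 0, assemble
  H = (EN − 2FM + GL) / (2(EG − F²)) = -1/2.
At (u, v) = (-4*pi/5, -2): H = -1/2.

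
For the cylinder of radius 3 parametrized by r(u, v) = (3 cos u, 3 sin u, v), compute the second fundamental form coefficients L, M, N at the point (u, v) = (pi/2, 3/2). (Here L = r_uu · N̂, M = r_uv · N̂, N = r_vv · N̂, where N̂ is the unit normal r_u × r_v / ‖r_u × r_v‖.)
L = -3;  M = 0;  N = 0

Compute the unit normal N̂(u, v) = (cos(u), sin(u), 0), and the second partials r_uu, r_uv, r_vv. Take dot products:
  L(u, v) = r_uu · N̂ = -3,
  M(u, v) = r_uv · N̂ = 0,
  N(u, v) = r_vv · N̂ = 0.
Evaluating at (u, v) = (pi/2, 3/2):
  L = -3, M = 0, N = 0.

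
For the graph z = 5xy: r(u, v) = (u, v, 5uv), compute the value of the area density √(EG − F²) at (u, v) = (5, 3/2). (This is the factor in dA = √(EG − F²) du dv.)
√(EG − F²)|_{(5, 3/2)} = sqrt(2729)/2

E = 25*v^2 + 1, F = 25*u*v, G = 25*u^2 + 1, so EG − F² = 25*u^2 + 25*v^2 + 1. Taking the positive square root: √(EG − F²) = sqrt(25*u^2 + 25*v^2 + 1). At (u, v) = (5, 3/2): sqrt(2729)/2.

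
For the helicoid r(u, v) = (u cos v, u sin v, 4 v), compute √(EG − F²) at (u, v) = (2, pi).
√(EG − F²)|_{(2, pi)} = 2*sqrt(5)

E = 1, F = 0, G = u^2 + 16; EG − F² = u^2 + 16; √(EG − F²) = sqrt(u^2 + 16). At the given point: 2*sqrt(5).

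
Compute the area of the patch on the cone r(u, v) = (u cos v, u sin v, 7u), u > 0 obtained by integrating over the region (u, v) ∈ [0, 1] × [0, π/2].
Area = 5*sqrt(2)*pi/4

Area = ∫∫ √(EG − F²) du dv with √(EG − F²) = 5*sqrt(2)*Abs(u). Integrating over [0, 1] × [0, π/2] gives 5*sqrt(2)*pi/4.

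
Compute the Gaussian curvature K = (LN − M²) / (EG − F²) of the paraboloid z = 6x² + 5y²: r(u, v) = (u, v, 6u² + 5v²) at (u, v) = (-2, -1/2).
K = 30/90601

Coefficients of the first fundamental form: E = 144*u^2 + 1, F = 120*u*v, G = 100*v^2 + 1.
Coefficients of the second fundamental form: L = 12/sqrt(144*u^2 + 100*v^2 + 1), M = 0, N = 10/sqrt(144*u^2 + 100*v^2 + 1).
Assemble K = (LN − M²)/(EG − F²) = 120/(20736*u^4 + 28800*u^2*v^2 + 288*u^2 + 10000*v^4 + 200*v^2 + 1). At (u, v) = (-2, -1/2): K = 30/90601.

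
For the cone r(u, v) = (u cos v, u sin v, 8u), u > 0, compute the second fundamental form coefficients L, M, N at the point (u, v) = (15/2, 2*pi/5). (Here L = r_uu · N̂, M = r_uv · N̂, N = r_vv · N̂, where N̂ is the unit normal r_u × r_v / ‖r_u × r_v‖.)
L = 0;  M = 0;  N = 12*sqrt(65)/13

Compute the unit normal N̂(u, v) = (-8*sqrt(65)*u*cos(v)/(65*Abs(u)), -8*sqrt(65)*u*sin(v)/(65*Abs(u)), sqrt(65)*u/(65*Abs(u))), and the second partials r_uu, r_uv, r_vv. Take dot products:
  L(u, v) = r_uu · N̂ = 0,
  M(u, v) = r_uv · N̂ = 0,
  N(u, v) = r_vv · N̂ = 8*sqrt(65)*u^2/(65*Abs(u)).
Evaluating at (u, v) = (15/2, 2*pi/5):
  L = 0, M = 0, N = 12*sqrt(65)/13.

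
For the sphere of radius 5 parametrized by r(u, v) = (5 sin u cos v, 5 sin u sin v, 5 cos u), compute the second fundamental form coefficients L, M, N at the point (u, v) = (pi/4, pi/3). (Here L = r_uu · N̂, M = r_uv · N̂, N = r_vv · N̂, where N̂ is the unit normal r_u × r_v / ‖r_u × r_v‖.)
L = -5;  M = 0;  N = -5/2

Compute the unit normal N̂(u, v) = (sin(u)^2*cos(v)/Abs(sin(u)), sin(u)^2*sin(v)/Abs(sin(u)), sin(2*u)/(2*Abs(sin(u)))), and the second partials r_uu, r_uv, r_vv. Take dot products:
  L(u, v) = r_uu · N̂ = -5*sin(u)/Abs(sin(u)),
  M(u, v) = r_uv · N̂ = 0,
  N(u, v) = r_vv · N̂ = -5*sin(u)^3/Abs(sin(u)).
Evaluating at (u, v) = (pi/4, pi/3):
  L = -5, M = 0, N = -5/2.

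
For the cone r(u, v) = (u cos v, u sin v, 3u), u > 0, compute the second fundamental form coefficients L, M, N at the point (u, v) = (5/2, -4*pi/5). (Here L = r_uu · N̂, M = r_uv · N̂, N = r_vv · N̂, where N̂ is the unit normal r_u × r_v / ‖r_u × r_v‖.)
L = 0;  M = 0;  N = 3*sqrt(10)/4

Compute the unit normal N̂(u, v) = (-3*sqrt(10)*u*cos(v)/(10*Abs(u)), -3*sqrt(10)*u*sin(v)/(10*Abs(u)), sqrt(10)*u/(10*Abs(u))), and the second partials r_uu, r_uv, r_vv. Take dot products:
  L(u, v) = r_uu · N̂ = 0,
  M(u, v) = r_uv · N̂ = 0,
  N(u, v) = r_vv · N̂ = 3*sqrt(10)*u^2/(10*Abs(u)).
Evaluating at (u, v) = (5/2, -4*pi/5):
  L = 0, M = 0, N = 3*sqrt(10)/4.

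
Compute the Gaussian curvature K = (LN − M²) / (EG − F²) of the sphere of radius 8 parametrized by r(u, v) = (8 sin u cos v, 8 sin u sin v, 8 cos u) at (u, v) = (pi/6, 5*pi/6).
K = 1/64

Coefficients of the first fundamental form: E = 64, F = 0, G = 64*sin(u)^2.
Coefficients of the second fundamental form: L = -8*sin(u)/Abs(sin(u)), M = 0, N = -8*sin(u)^3/Abs(sin(u)).
Assemble K = (LN − M²)/(EG − F²) = 1/64. At (u, v) = (pi/6, 5*pi/6): K = 1/64.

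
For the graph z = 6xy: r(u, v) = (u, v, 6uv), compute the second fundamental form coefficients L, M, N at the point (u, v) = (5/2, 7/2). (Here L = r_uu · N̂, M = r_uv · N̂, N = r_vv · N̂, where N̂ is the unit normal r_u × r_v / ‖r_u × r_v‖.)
L = 0;  M = 6*sqrt(667)/667;  N = 0

Compute the unit normal N̂(u, v) = (-6*v/sqrt(36*u^2 + 36*v^2 + 1), -6*u/sqrt(36*u^2 + 36*v^2 + 1), 1/sqrt(36*u^2 + 36*v^2 + 1)), and the second partials r_uu, r_uv, r_vv. Take dot products:
  L(u, v) = r_uu · N̂ = 0,
  M(u, v) = r_uv · N̂ = 6/sqrt(36*u^2 + 36*v^2 + 1),
  N(u, v) = r_vv · N̂ = 0.
Evaluating at (u, v) = (5/2, 7/2):
  L = 0, M = 6*sqrt(667)/667, N = 0.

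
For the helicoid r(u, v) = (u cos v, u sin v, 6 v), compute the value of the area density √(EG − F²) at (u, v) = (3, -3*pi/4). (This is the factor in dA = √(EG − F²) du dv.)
√(EG − F²)|_{(3, -3*pi/4)} = 3*sqrt(5)

E = 1, F = 0, G = u^2 + 36, so EG − F² = u^2 + 36. Taking the positive square root: √(EG − F²) = sqrt(u^2 + 36). At (u, v) = (3, -3*pi/4): 3*sqrt(5).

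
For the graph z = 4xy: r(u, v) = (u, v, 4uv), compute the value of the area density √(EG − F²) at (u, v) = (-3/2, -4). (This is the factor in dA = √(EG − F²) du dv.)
√(EG − F²)|_{(-3/2, -4)} = sqrt(293)

E = 16*v^2 + 1, F = 16*u*v, G = 16*u^2 + 1, so EG − F² = 16*u^2 + 16*v^2 + 1. Taking the positive square root: √(EG − F²) = sqrt(16*u^2 + 16*v^2 + 1). At (u, v) = (-3/2, -4): sqrt(293).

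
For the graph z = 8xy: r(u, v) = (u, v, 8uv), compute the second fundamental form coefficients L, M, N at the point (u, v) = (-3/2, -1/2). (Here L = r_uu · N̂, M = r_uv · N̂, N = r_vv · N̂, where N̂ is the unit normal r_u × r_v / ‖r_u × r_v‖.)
L = 0;  M = 8*sqrt(161)/161;  N = 0

Compute the unit normal N̂(u, v) = (-8*v/sqrt(64*u^2 + 64*v^2 + 1), -8*u/sqrt(64*u^2 + 64*v^2 + 1), 1/sqrt(64*u^2 + 64*v^2 + 1)), and the second partials r_uu, r_uv, r_vv. Take dot products:
  L(u, v) = r_uu · N̂ = 0,
  M(u, v) = r_uv · N̂ = 8/sqrt(64*u^2 + 64*v^2 + 1),
  N(u, v) = r_vv · N̂ = 0.
Evaluating at (u, v) = (-3/2, -1/2):
  L = 0, M = 8*sqrt(161)/161, N = 0.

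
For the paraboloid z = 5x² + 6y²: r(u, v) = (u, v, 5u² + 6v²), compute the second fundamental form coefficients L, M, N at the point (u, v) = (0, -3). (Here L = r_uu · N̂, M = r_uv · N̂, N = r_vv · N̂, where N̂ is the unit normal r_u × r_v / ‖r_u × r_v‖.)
L = 10*sqrt(1297)/1297;  M = 0;  N = 12*sqrt(1297)/1297

Compute the unit normal N̂(u, v) = (-10*u/sqrt(100*u^2 + 144*v^2 + 1), -12*v/sqrt(100*u^2 + 144*v^2 + 1), 1/sqrt(100*u^2 + 144*v^2 + 1)), and the second partials r_uu, r_uv, r_vv. Take dot products:
  L(u, v) = r_uu · N̂ = 10/sqrt(100*u^2 + 144*v^2 + 1),
  M(u, v) = r_uv · N̂ = 0,
  N(u, v) = r_vv · N̂ = 12/sqrt(100*u^2 + 144*v^2 + 1).
Evaluating at (u, v) = (0, -3):
  L = 10*sqrt(1297)/1297, M = 0, N = 12*sqrt(1297)/1297.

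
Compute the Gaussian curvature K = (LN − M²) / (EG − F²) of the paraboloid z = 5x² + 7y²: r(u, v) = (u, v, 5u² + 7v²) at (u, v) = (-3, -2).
K = 28/567845

Coefficients of the first fundamental form: E = 100*u^2 + 1, F = 140*u*v, G = 196*v^2 + 1.
Coefficients of the second fundamental form: L = 10/sqrt(100*u^2 + 196*v^2 + 1), M = 0, N = 14/sqrt(100*u^2 + 196*v^2 + 1).
Assemble K = (LN − M²)/(EG − F²) = 140/(10000*u^4 + 39200*u^2*v^2 + 200*u^2 + 38416*v^4 + 392*v^2 + 1). At (u, v) = (-3, -2): K = 28/567845.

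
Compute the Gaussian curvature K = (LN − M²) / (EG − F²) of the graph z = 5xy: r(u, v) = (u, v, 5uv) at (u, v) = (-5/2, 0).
K = -400/395641

Coefficients of the first fundamental form: E = 25*v^2 + 1, F = 25*u*v, G = 25*u^2 + 1.
Coefficients of the second fundamental form: L = 0, M = 5/sqrt(25*u^2 + 25*v^2 + 1), N = 0.
Assemble K = (LN − M²)/(EG − F²) = -25/(625*u^4 + 1250*u^2*v^2 + 50*u^2 + 625*v^4 + 50*v^2 + 1). At (u, v) = (-5/2, 0): K = -400/395641.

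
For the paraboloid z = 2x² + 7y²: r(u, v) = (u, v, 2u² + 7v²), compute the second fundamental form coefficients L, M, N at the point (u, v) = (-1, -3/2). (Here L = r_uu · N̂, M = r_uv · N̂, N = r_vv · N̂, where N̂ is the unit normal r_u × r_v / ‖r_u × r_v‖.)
L = 2*sqrt(458)/229;  M = 0;  N = 7*sqrt(458)/229

Compute the unit normal N̂(u, v) = (-4*u/sqrt(16*u^2 + 196*v^2 + 1), -14*v/sqrt(16*u^2 + 196*v^2 + 1), 1/sqrt(16*u^2 + 196*v^2 + 1)), and the second partials r_uu, r_uv, r_vv. Take dot products:
  L(u, v) = r_uu · N̂ = 4/sqrt(16*u^2 + 196*v^2 + 1),
  M(u, v) = r_uv · N̂ = 0,
  N(u, v) = r_vv · N̂ = 14/sqrt(16*u^2 + 196*v^2 + 1).
Evaluating at (u, v) = (-1, -3/2):
  L = 2*sqrt(458)/229, M = 0, N = 7*sqrt(458)/229.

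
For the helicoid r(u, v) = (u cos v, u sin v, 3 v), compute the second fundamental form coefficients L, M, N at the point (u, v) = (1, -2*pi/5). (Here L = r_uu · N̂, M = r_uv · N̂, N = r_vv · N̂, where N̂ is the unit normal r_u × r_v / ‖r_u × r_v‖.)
L = 0;  M = -3*sqrt(10)/10;  N = 0

Compute the unit normal N̂(u, v) = (3*sin(v)/sqrt(u^2 + 9), -3*cos(v)/sqrt(u^2 + 9), u/sqrt(u^2 + 9)), and the second partials r_uu, r_uv, r_vv. Take dot products:
  L(u, v) = r_uu · N̂ = 0,
  M(u, v) = r_uv · N̂ = -3/sqrt(u^2 + 9),
  N(u, v) = r_vv · N̂ = 0.
Evaluating at (u, v) = (1, -2*pi/5):
  L = 0, M = -3*sqrt(10)/10, N = 0.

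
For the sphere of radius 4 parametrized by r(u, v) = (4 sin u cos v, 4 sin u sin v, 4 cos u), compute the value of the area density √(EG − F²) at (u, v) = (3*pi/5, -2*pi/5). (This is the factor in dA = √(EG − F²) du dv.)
√(EG − F²)|_{(3*pi/5, -2*pi/5)} = 4*sqrt(2*sqrt(5) + 10)

E = 16, F = 0, G = 16*sin(u)^2, so EG − F² = 256*sin(u)^2. Taking the positive square root: √(EG − F²) = 16*Abs(sin(u)). At (u, v) = (3*pi/5, -2*pi/5): 4*sqrt(2*sqrt(5) + 10).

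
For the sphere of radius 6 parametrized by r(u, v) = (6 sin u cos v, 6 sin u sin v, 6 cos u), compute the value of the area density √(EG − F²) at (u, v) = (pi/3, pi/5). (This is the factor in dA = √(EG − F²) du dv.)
√(EG − F²)|_{(pi/3, pi/5)} = 18*sqrt(3)

E = 36, F = 0, G = 36*sin(u)^2, so EG − F² = 1296*sin(u)^2. Taking the positive square root: √(EG − F²) = 36*Abs(sin(u)). At (u, v) = (pi/3, pi/5): 18*sqrt(3).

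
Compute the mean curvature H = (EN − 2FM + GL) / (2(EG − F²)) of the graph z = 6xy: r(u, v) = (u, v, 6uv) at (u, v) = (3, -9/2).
H = 729*sqrt(1054)/277729

With E = 36*v^2 + 1, F = 36*u*v, G = 36*u^2 + 1, L = 0, M = 6/sqrt(36*u^2 + 36*v^2 + 1), N = 0, assemble
  H = (EN − 2FM + GL) / (2(EG − F²)) = -216*u*v/(36*u^2 + 36*v^2 + 1)^(3/2).
At (u, v) = (3, -9/2): H = 729*sqrt(1054)/277729.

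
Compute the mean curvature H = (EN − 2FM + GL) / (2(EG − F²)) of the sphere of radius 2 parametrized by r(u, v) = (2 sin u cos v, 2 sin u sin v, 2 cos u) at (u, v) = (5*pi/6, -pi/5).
H = -1/2

With E = 4, F = 0, G = 4*sin(u)^2, L = -2*sin(u)/Abs(sin(u)), M = 0, N = -2*sin(u)^3/Abs(sin(u)), assemble
  H = (EN − 2FM + GL) / (2(EG − F²)) = -sin(u)/(2*Abs(sin(u))).
At (u, v) = (5*pi/6, -pi/5): H = -1/2.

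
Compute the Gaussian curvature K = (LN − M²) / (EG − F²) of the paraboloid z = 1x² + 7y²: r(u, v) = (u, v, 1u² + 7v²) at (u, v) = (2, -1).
K = 28/45369

Coefficients of the first fundamental form: E = 4*u^2 + 1, F = 28*u*v, G = 196*v^2 + 1.
Coefficients of the second fundamental form: L = 2/sqrt(4*u^2 + 196*v^2 + 1), M = 0, N = 14/sqrt(4*u^2 + 196*v^2 + 1).
Assemble K = (LN − M²)/(EG − F²) = 28/(16*u^4 + 1568*u^2*v^2 + 8*u^2 + 38416*v^4 + 392*v^2 + 1). At (u, v) = (2, -1): K = 28/45369.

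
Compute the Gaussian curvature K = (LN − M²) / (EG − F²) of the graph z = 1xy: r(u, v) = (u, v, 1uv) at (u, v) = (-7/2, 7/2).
K = -4/2601

Coefficients of the first fundamental form: E = v^2 + 1, F = u*v, G = u^2 + 1.
Coefficients of the second fundamental form: L = 0, M = 1/sqrt(u^2 + v^2 + 1), N = 0.
Assemble K = (LN − M²)/(EG − F²) = 1/((u^2*v^2 - (u^2 + 1)*(v^2 + 1))*(u^2 + v^2 + 1)). At (u, v) = (-7/2, 7/2): K = -4/2601.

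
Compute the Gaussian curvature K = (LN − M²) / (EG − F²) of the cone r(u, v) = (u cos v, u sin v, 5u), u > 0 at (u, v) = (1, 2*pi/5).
K = 0

Coefficients of the first fundamental form: E = 26, F = 0, G = u^2.
Coefficients of the second fundamental form: L = 0, M = 0, N = 5*sqrt(26)*u^2/(26*Abs(u)).
Assemble K = (LN − M²)/(EG − F²) = 0. At (u, v) = (1, 2*pi/5): K = 0.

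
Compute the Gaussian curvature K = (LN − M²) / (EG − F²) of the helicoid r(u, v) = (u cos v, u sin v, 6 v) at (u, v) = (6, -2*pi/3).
K = -1/144

Coefficients of the first fundamental form: E = 1, F = 0, G = u^2 + 36.
Coefficients of the second fundamental form: L = 0, M = -6/sqrt(u^2 + 36), N = 0.
Assemble K = (LN − M²)/(EG − F²) = -36/(u^2 + 36)^2. At (u, v) = (6, -2*pi/3): K = -1/144.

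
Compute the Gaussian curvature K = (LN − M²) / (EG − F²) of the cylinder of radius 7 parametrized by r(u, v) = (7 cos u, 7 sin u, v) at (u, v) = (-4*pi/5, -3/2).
K = 0

Coefficients of the first fundamental form: E = 49, F = 0, G = 1.
Coefficients of the second fundamental form: L = -7, M = 0, N = 0.
Assemble K = (LN − M²)/(EG − F²) = 0. At (u, v) = (-4*pi/5, -3/2): K = 0.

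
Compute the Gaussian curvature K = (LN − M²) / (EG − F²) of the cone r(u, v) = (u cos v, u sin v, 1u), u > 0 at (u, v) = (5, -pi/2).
K = 0

Coefficients of the first fundamental form: E = 2, F = 0, G = u^2.
Coefficients of the second fundamental form: L = 0, M = 0, N = sqrt(2)*u^2/(2*Abs(u)).
Assemble K = (LN − M²)/(EG − F²) = 0. At (u, v) = (5, -pi/2): K = 0.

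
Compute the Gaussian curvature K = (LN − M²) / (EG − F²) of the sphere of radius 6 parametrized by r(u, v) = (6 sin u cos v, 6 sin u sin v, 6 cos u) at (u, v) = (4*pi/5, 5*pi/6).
K = 1/36

Coefficients of the first fundamental form: E = 36, F = 0, G = 36*sin(u)^2.
Coefficients of the second fundamental form: L = -6*sin(u)/Abs(sin(u)), M = 0, N = -6*sin(u)^3/Abs(sin(u)).
Assemble K = (LN − M²)/(EG − F²) = 1/36. At (u, v) = (4*pi/5, 5*pi/6): K = 1/36.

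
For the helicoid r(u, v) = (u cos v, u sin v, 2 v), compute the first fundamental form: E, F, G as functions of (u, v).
E = 1;  F = 0;  G = u^2 + 4

Compute partials: r_u = (cos(v), sin(v), 0), r_v = (-u*sin(v), u*cos(v), 2). Then
  E = r_u · r_u = 1,
  F = r_u · r_v = 0,
  G = r_v · r_v = u^2 + 4.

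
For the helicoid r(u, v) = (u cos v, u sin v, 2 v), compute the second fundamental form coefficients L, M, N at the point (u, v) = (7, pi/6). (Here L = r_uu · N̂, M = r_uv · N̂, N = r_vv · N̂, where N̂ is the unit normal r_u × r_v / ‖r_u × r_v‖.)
L = 0;  M = -2*sqrt(53)/53;  N = 0

Compute the unit normal N̂(u, v) = (2*sin(v)/sqrt(u^2 + 4), -2*cos(v)/sqrt(u^2 + 4), u/sqrt(u^2 + 4)), and the second partials r_uu, r_uv, r_vv. Take dot products:
  L(u, v) = r_uu · N̂ = 0,
  M(u, v) = r_uv · N̂ = -2/sqrt(u^2 + 4),
  N(u, v) = r_vv · N̂ = 0.
Evaluating at (u, v) = (7, pi/6):
  L = 0, M = -2*sqrt(53)/53, N = 0.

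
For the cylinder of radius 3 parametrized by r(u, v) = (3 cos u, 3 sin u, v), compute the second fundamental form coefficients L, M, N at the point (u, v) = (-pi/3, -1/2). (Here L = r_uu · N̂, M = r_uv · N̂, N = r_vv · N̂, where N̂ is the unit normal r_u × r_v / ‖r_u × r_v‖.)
L = -3;  M = 0;  N = 0

Compute the unit normal N̂(u, v) = (cos(u), sin(u), 0), and the second partials r_uu, r_uv, r_vv. Take dot products:
  L(u, v) = r_uu · N̂ = -3,
  M(u, v) = r_uv · N̂ = 0,
  N(u, v) = r_vv · N̂ = 0.
Evaluating at (u, v) = (-pi/3, -1/2):
  L = -3, M = 0, N = 0.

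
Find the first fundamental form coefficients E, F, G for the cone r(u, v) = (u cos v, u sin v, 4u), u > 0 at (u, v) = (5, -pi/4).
E = 17;  F = 0;  G = 25

Partials: r_u = (cos(v), sin(v), 4), r_v = (-u*sin(v), u*cos(v), 0). As functions of (u, v):
  E = r_u · r_u = 17,
  F = r_u · r_v = 0,
  G = r_v · r_v = u^2.
Evaluating at (u, v) = (5, -pi/4): E = 17, F = 0, G = 25.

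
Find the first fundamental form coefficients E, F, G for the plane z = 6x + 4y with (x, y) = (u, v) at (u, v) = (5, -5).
E = 37;  F = 24;  G = 17

Partials: r_u = (1, 0, 6), r_v = (0, 1, 4). As functions of (u, v):
  E = r_u · r_u = 37,
  F = r_u · r_v = 24,
  G = r_v · r_v = 17.
Evaluating at (u, v) = (5, -5): E = 37, F = 24, G = 17.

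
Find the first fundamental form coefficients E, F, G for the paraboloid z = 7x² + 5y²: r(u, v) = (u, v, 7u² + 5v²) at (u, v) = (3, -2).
E = 1765;  F = -840;  G = 401

Partials: r_u = (1, 0, 14*u), r_v = (0, 1, 10*v). As functions of (u, v):
  E = r_u · r_u = 196*u^2 + 1,
  F = r_u · r_v = 140*u*v,
  G = r_v · r_v = 100*v^2 + 1.
Evaluating at (u, v) = (3, -2): E = 1765, F = -840, G = 401.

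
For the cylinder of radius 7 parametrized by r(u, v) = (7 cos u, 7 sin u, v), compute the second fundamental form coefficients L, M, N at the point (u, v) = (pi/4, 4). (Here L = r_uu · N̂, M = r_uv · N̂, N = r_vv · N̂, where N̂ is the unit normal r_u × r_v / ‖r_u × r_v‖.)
L = -7;  M = 0;  N = 0

Compute the unit normal N̂(u, v) = (cos(u), sin(u), 0), and the second partials r_uu, r_uv, r_vv. Take dot products:
  L(u, v) = r_uu · N̂ = -7,
  M(u, v) = r_uv · N̂ = 0,
  N(u, v) = r_vv · N̂ = 0.
Evaluating at (u, v) = (pi/4, 4):
  L = -7, M = 0, N = 0.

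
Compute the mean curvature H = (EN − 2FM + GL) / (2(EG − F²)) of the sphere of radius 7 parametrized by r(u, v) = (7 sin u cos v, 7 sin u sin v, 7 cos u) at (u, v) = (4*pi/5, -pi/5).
H = -1/7

With E = 49, F = 0, G = 49*sin(u)^2, L = -7*sin(u)/Abs(sin(u)), M = 0, N = -7*sin(u)^3/Abs(sin(u)), assemble
  H = (EN − 2FM + GL) / (2(EG − F²)) = -sin(u)/(7*Abs(sin(u))).
At (u, v) = (4*pi/5, -pi/5): H = -1/7.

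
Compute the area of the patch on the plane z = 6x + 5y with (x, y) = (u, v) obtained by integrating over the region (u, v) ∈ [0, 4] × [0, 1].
Area = 4*sqrt(62)

Area = ∫∫ √(EG − F²) du dv with √(EG − F²) = sqrt(62). Integrating over [0, 4] × [0, 1] gives 4*sqrt(62).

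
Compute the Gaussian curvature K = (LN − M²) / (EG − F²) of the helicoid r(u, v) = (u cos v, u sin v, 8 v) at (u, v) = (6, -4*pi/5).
K = -4/625

Coefficients of the first fundamental form: E = 1, F = 0, G = u^2 + 64.
Coefficients of the second fundamental form: L = 0, M = -8/sqrt(u^2 + 64), N = 0.
Assemble K = (LN − M²)/(EG − F²) = -64/(u^2 + 64)^2. At (u, v) = (6, -4*pi/5): K = -4/625.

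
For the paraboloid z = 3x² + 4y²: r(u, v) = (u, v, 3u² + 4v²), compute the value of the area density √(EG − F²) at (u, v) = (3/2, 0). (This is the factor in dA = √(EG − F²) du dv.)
√(EG − F²)|_{(3/2, 0)} = sqrt(82)

E = 36*u^2 + 1, F = 48*u*v, G = 64*v^2 + 1, so EG − F² = 36*u^2 + 64*v^2 + 1. Taking the positive square root: √(EG − F²) = sqrt(36*u^2 + 64*v^2 + 1). At (u, v) = (3/2, 0): sqrt(82).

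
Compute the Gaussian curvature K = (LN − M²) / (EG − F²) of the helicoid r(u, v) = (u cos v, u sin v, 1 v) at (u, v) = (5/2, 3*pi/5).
K = -16/841

Coefficients of the first fundamental form: E = 1, F = 0, G = u^2 + 1.
Coefficients of the second fundamental form: L = 0, M = -1/sqrt(u^2 + 1), N = 0.
Assemble K = (LN − M²)/(EG − F²) = -1/(u^2 + 1)^2. At (u, v) = (5/2, 3*pi/5): K = -16/841.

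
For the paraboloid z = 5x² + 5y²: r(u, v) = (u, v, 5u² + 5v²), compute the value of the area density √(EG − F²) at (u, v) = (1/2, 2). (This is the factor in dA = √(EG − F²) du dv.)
√(EG − F²)|_{(1/2, 2)} = sqrt(426)

E = 100*u^2 + 1, F = 100*u*v, G = 100*v^2 + 1, so EG − F² = 100*u^2 + 100*v^2 + 1. Taking the positive square root: √(EG − F²) = sqrt(100*u^2 + 100*v^2 + 1). At (u, v) = (1/2, 2): sqrt(426).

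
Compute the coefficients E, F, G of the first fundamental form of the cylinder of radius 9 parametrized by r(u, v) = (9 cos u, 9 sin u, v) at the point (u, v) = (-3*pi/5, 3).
E = 81;  F = 0;  G = 1

Partials: r_u = (-9*sin(u), 9*cos(u), 0), r_v = (0, 0, 1). As functions of (u, v):
  E = r_u · r_u = 81,
  F = r_u · r_v = 0,
  G = r_v · r_v = 1.
Evaluating at (u, v) = (-3*pi/5, 3): E = 81, F = 0, G = 1.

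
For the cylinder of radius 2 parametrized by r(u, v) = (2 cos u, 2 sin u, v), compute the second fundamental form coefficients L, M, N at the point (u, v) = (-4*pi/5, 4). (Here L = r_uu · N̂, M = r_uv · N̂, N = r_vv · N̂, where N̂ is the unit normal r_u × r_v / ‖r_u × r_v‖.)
L = -2;  M = 0;  N = 0

Compute the unit normal N̂(u, v) = (cos(u), sin(u), 0), and the second partials r_uu, r_uv, r_vv. Take dot products:
  L(u, v) = r_uu · N̂ = -2,
  M(u, v) = r_uv · N̂ = 0,
  N(u, v) = r_vv · N̂ = 0.
Evaluating at (u, v) = (-4*pi/5, 4):
  L = -2, M = 0, N = 0.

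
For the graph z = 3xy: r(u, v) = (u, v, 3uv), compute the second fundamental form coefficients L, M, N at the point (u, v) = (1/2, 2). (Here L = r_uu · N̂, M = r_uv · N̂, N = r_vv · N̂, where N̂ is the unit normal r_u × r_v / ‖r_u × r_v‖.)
L = 0;  M = 6*sqrt(157)/157;  N = 0

Compute the unit normal N̂(u, v) = (-3*v/sqrt(9*u^2 + 9*v^2 + 1), -3*u/sqrt(9*u^2 + 9*v^2 + 1), 1/sqrt(9*u^2 + 9*v^2 + 1)), and the second partials r_uu, r_uv, r_vv. Take dot products:
  L(u, v) = r_uu · N̂ = 0,
  M(u, v) = r_uv · N̂ = 3/sqrt(9*u^2 + 9*v^2 + 1),
  N(u, v) = r_vv · N̂ = 0.
Evaluating at (u, v) = (1/2, 2):
  L = 0, M = 6*sqrt(157)/157, N = 0.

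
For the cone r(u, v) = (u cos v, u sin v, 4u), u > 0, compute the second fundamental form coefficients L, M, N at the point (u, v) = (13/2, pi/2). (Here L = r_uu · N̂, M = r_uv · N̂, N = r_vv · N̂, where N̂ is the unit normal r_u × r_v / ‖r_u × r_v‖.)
L = 0;  M = 0;  N = 26*sqrt(17)/17

Compute the unit normal N̂(u, v) = (-4*sqrt(17)*u*cos(v)/(17*Abs(u)), -4*sqrt(17)*u*sin(v)/(17*Abs(u)), sqrt(17)*u/(17*Abs(u))), and the second partials r_uu, r_uv, r_vv. Take dot products:
  L(u, v) = r_uu · N̂ = 0,
  M(u, v) = r_uv · N̂ = 0,
  N(u, v) = r_vv · N̂ = 4*sqrt(17)*u^2/(17*Abs(u)).
Evaluating at (u, v) = (13/2, pi/2):
  L = 0, M = 0, N = 26*sqrt(17)/17.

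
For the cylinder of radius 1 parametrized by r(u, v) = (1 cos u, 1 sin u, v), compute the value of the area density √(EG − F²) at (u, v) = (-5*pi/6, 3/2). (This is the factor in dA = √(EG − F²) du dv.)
√(EG − F²)|_{(-5*pi/6, 3/2)} = 1

E = 1, F = 0, G = 1, so EG − F² = 1. Taking the positive square root: √(EG − F²) = 1. At (u, v) = (-5*pi/6, 3/2): 1.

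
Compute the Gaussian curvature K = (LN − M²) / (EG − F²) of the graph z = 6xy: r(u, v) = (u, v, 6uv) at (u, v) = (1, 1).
K = -36/5329

Coefficients of the first fundamental form: E = 36*v^2 + 1, F = 36*u*v, G = 36*u^2 + 1.
Coefficients of the second fundamental form: L = 0, M = 6/sqrt(36*u^2 + 36*v^2 + 1), N = 0.
Assemble K = (LN − M²)/(EG − F²) = -36/(1296*u^4 + 2592*u^2*v^2 + 72*u^2 + 1296*v^4 + 72*v^2 + 1). At (u, v) = (1, 1): K = -36/5329.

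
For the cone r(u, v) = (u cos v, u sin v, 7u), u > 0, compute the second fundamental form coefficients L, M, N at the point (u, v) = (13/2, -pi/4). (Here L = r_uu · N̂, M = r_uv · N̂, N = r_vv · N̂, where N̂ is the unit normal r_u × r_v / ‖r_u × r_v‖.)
L = 0;  M = 0;  N = 91*sqrt(2)/20

Compute the unit normal N̂(u, v) = (-7*sqrt(2)*u*cos(v)/(10*Abs(u)), -7*sqrt(2)*u*sin(v)/(10*Abs(u)), sqrt(2)*u/(10*Abs(u))), and the second partials r_uu, r_uv, r_vv. Take dot products:
  L(u, v) = r_uu · N̂ = 0,
  M(u, v) = r_uv · N̂ = 0,
  N(u, v) = r_vv · N̂ = 7*sqrt(2)*u^2/(10*Abs(u)).
Evaluating at (u, v) = (13/2, -pi/4):
  L = 0, M = 0, N = 91*sqrt(2)/20.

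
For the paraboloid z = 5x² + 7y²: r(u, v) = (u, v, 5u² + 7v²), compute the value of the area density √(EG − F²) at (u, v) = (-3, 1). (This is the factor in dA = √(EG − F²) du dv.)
√(EG − F²)|_{(-3, 1)} = sqrt(1097)

E = 100*u^2 + 1, F = 140*u*v, G = 196*v^2 + 1, so EG − F² = 100*u^2 + 196*v^2 + 1. Taking the positive square root: √(EG − F²) = sqrt(100*u^2 + 196*v^2 + 1). At (u, v) = (-3, 1): sqrt(1097).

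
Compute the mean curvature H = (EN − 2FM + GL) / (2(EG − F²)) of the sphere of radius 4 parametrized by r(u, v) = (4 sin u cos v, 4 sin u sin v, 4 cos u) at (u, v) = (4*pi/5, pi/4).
H = -1/4

With E = 16, F = 0, G = 16*sin(u)^2, L = -4*sin(u)/Abs(sin(u)), M = 0, N = -4*sin(u)^3/Abs(sin(u)), assemble
  H = (EN − 2FM + GL) / (2(EG − F²)) = -sin(u)/(4*Abs(sin(u))).
At (u, v) = (4*pi/5, pi/4): H = -1/4.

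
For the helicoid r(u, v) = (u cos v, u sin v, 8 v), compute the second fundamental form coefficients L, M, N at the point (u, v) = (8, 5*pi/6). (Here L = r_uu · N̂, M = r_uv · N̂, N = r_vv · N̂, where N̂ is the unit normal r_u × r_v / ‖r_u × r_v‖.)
L = 0;  M = -sqrt(2)/2;  N = 0

Compute the unit normal N̂(u, v) = (8*sin(v)/sqrt(u^2 + 64), -8*cos(v)/sqrt(u^2 + 64), u/sqrt(u^2 + 64)), and the second partials r_uu, r_uv, r_vv. Take dot products:
  L(u, v) = r_uu · N̂ = 0,
  M(u, v) = r_uv · N̂ = -8/sqrt(u^2 + 64),
  N(u, v) = r_vv · N̂ = 0.
Evaluating at (u, v) = (8, 5*pi/6):
  L = 0, M = -sqrt(2)/2, N = 0.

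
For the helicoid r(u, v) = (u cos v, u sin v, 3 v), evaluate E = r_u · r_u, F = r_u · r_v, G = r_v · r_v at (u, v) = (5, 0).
E = 1;  F = 0;  G = 34

Partials: r_u = (cos(v), sin(v), 0), r_v = (-u*sin(v), u*cos(v), 3). As functions of (u, v):
  E = r_u · r_u = 1,
  F = r_u · r_v = 0,
  G = r_v · r_v = u^2 + 9.
Evaluating at (u, v) = (5, 0): E = 1, F = 0, G = 34.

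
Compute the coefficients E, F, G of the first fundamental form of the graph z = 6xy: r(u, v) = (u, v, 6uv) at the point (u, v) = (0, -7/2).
E = 442;  F = 0;  G = 1

Partials: r_u = (1, 0, 6*v), r_v = (0, 1, 6*u). As functions of (u, v):
  E = r_u · r_u = 36*v^2 + 1,
  F = r_u · r_v = 36*u*v,
  G = r_v · r_v = 36*u^2 + 1.
Evaluating at (u, v) = (0, -7/2): E = 442, F = 0, G = 1.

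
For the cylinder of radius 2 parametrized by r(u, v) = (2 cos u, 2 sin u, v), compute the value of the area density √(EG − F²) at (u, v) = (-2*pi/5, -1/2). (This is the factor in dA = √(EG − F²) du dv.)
√(EG − F²)|_{(-2*pi/5, -1/2)} = 2

E = 4, F = 0, G = 1, so EG − F² = 4. Taking the positive square root: √(EG − F²) = 2. At (u, v) = (-2*pi/5, -1/2): 2.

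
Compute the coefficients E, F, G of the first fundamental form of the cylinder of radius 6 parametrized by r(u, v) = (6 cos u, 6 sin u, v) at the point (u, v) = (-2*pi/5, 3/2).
E = 36;  F = 0;  G = 1

Partials: r_u = (-6*sin(u), 6*cos(u), 0), r_v = (0, 0, 1). As functions of (u, v):
  E = r_u · r_u = 36,
  F = r_u · r_v = 0,
  G = r_v · r_v = 1.
Evaluating at (u, v) = (-2*pi/5, 3/2): E = 36, F = 0, G = 1.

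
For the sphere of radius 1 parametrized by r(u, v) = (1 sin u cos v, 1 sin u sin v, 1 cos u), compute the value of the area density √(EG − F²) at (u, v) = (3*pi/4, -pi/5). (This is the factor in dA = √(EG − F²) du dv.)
√(EG − F²)|_{(3*pi/4, -pi/5)} = sqrt(2)/2

E = 1, F = 0, G = sin(u)^2, so EG − F² = sin(u)^2. Taking the positive square root: √(EG − F²) = Abs(sin(u)). At (u, v) = (3*pi/4, -pi/5): sqrt(2)/2.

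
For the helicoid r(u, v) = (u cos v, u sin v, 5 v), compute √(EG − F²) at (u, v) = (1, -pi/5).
√(EG − F²)|_{(1, -pi/5)} = sqrt(26)

E = 1, F = 0, G = u^2 + 25; EG − F² = u^2 + 25; √(EG − F²) = sqrt(u^2 + 25). At the given point: sqrt(26).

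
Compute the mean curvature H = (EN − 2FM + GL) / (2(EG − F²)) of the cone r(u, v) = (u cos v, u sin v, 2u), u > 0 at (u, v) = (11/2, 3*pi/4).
H = 2*sqrt(5)/55

With E = 5, F = 0, G = u^2, L = 0, M = 0, N = 2*sqrt(5)*u^2/(5*Abs(u)), assemble
  H = (EN − 2FM + GL) / (2(EG − F²)) = sqrt(5)/(5*Abs(u)).
At (u, v) = (11/2, 3*pi/4): H = 2*sqrt(5)/55.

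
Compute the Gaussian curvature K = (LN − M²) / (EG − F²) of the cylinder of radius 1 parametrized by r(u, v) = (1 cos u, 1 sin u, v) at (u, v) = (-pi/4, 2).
K = 0

Coefficients of the first fundamental form: E = 1, F = 0, G = 1.
Coefficients of the second fundamental form: L = -1, M = 0, N = 0.
Assemble K = (LN − M²)/(EG − F²) = 0. At (u, v) = (-pi/4, 2): K = 0.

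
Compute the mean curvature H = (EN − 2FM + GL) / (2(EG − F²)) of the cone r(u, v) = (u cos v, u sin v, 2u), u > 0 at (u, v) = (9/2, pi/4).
H = 2*sqrt(5)/45

With E = 5, F = 0, G = u^2, L = 0, M = 0, N = 2*sqrt(5)*u^2/(5*Abs(u)), assemble
  H = (EN − 2FM + GL) / (2(EG − F²)) = sqrt(5)/(5*Abs(u)).
At (u, v) = (9/2, pi/4): H = 2*sqrt(5)/45.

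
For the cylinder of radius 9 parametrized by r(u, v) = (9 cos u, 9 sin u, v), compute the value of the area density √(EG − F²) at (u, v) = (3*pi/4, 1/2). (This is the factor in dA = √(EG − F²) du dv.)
√(EG − F²)|_{(3*pi/4, 1/2)} = 9

E = 81, F = 0, G = 1, so EG − F² = 81. Taking the positive square root: √(EG − F²) = 9. At (u, v) = (3*pi/4, 1/2): 9.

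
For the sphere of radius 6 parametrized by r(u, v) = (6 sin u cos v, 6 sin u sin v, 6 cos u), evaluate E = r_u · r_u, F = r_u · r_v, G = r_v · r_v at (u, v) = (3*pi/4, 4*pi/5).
E = 36;  F = 0;  G = 18

Partials: r_u = (6*cos(u)*cos(v), 6*sin(v)*cos(u), -6*sin(u)), r_v = (-6*sin(u)*sin(v), 6*sin(u)*cos(v), 0). As functions of (u, v):
  E = r_u · r_u = 36,
  F = r_u · r_v = 0,
  G = r_v · r_v = 36*sin(u)^2.
Evaluating at (u, v) = (3*pi/4, 4*pi/5): E = 36, F = 0, G = 18.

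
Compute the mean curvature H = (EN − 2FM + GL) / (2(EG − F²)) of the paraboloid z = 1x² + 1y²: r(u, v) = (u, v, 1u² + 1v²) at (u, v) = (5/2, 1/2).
H = 28*sqrt(3)/243

With E = 4*u^2 + 1, F = 4*u*v, G = 4*v^2 + 1, L = 2/sqrt(4*u^2 + 4*v^2 + 1), M = 0, N = 2/sqrt(4*u^2 + 4*v^2 + 1), assemble
  H = (EN − 2FM + GL) / (2(EG − F²)) = 2*(2*u^2 + 2*v^2 + 1)/(4*u^2 + 4*v^2 + 1)^(3/2).
At (u, v) = (5/2, 1/2): H = 28*sqrt(3)/243.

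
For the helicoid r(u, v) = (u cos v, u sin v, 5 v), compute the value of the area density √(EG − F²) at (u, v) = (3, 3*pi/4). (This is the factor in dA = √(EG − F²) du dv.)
√(EG − F²)|_{(3, 3*pi/4)} = sqrt(34)

E = 1, F = 0, G = u^2 + 25, so EG − F² = u^2 + 25. Taking the positive square root: √(EG − F²) = sqrt(u^2 + 25). At (u, v) = (3, 3*pi/4): sqrt(34).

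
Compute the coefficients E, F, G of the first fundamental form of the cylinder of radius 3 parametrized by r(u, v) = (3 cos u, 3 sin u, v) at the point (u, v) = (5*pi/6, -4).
E = 9;  F = 0;  G = 1

Partials: r_u = (-3*sin(u), 3*cos(u), 0), r_v = (0, 0, 1). As functions of (u, v):
  E = r_u · r_u = 9,
  F = r_u · r_v = 0,
  G = r_v · r_v = 1.
Evaluating at (u, v) = (5*pi/6, -4): E = 9, F = 0, G = 1.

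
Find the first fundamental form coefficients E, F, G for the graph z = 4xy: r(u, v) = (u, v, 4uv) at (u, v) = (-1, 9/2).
E = 325;  F = -72;  G = 17

Partials: r_u = (1, 0, 4*v), r_v = (0, 1, 4*u). As functions of (u, v):
  E = r_u · r_u = 16*v^2 + 1,
  F = r_u · r_v = 16*u*v,
  G = r_v · r_v = 16*u^2 + 1.
Evaluating at (u, v) = (-1, 9/2): E = 325, F = -72, G = 17.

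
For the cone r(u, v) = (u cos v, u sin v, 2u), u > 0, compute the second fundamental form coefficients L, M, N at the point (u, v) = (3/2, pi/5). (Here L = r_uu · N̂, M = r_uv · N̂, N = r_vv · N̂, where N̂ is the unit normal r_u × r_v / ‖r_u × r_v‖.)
L = 0;  M = 0;  N = 3*sqrt(5)/5

Compute the unit normal N̂(u, v) = (-2*sqrt(5)*u*cos(v)/(5*Abs(u)), -2*sqrt(5)*u*sin(v)/(5*Abs(u)), sqrt(5)*u/(5*Abs(u))), and the second partials r_uu, r_uv, r_vv. Take dot products:
  L(u, v) = r_uu · N̂ = 0,
  M(u, v) = r_uv · N̂ = 0,
  N(u, v) = r_vv · N̂ = 2*sqrt(5)*u^2/(5*Abs(u)).
Evaluating at (u, v) = (3/2, pi/5):
  L = 0, M = 0, N = 3*sqrt(5)/5.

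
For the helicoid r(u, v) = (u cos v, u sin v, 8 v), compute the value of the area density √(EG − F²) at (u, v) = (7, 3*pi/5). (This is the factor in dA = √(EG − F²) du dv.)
√(EG − F²)|_{(7, 3*pi/5)} = sqrt(113)

E = 1, F = 0, G = u^2 + 64, so EG − F² = u^2 + 64. Taking the positive square root: √(EG − F²) = sqrt(u^2 + 64). At (u, v) = (7, 3*pi/5): sqrt(113).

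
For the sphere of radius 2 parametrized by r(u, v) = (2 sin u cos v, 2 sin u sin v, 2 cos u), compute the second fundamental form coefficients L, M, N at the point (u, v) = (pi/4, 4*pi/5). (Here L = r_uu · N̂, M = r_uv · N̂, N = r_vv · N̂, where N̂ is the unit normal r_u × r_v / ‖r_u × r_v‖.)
L = -2;  M = 0;  N = -1

Compute the unit normal N̂(u, v) = (sin(u)^2*cos(v)/Abs(sin(u)), sin(u)^2*sin(v)/Abs(sin(u)), sin(2*u)/(2*Abs(sin(u)))), and the second partials r_uu, r_uv, r_vv. Take dot products:
  L(u, v) = r_uu · N̂ = -2*sin(u)/Abs(sin(u)),
  M(u, v) = r_uv · N̂ = 0,
  N(u, v) = r_vv · N̂ = -2*sin(u)^3/Abs(sin(u)).
Evaluating at (u, v) = (pi/4, 4*pi/5):
  L = -2, M = 0, N = -1.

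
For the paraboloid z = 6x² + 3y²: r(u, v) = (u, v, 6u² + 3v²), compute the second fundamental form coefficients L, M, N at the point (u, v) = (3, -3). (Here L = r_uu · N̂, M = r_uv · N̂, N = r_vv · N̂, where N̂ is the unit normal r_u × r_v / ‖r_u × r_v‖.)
L = 12*sqrt(1621)/1621;  M = 0;  N = 6*sqrt(1621)/1621

Compute the unit normal N̂(u, v) = (-12*u/sqrt(144*u^2 + 36*v^2 + 1), -6*v/sqrt(144*u^2 + 36*v^2 + 1), 1/sqrt(144*u^2 + 36*v^2 + 1)), and the second partials r_uu, r_uv, r_vv. Take dot products:
  L(u, v) = r_uu · N̂ = 12/sqrt(144*u^2 + 36*v^2 + 1),
  M(u, v) = r_uv · N̂ = 0,
  N(u, v) = r_vv · N̂ = 6/sqrt(144*u^2 + 36*v^2 + 1).
Evaluating at (u, v) = (3, -3):
  L = 12*sqrt(1621)/1621, M = 0, N = 6*sqrt(1621)/1621.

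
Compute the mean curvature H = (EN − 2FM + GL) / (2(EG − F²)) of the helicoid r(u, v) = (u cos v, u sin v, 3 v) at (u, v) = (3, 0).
H = 0

With E = 1, F = 0, G = u^2 + 9, L = 0, M = -3/sqrt(u^2 + 9), N = 0, assemble
  H = (EN − 2FM + GL) / (2(EG − F²)) = 0.
At (u, v) = (3, 0): H = 0.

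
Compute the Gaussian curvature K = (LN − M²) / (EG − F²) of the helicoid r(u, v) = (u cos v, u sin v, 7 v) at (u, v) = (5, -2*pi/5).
K = -49/5476

Coefficients of the first fundamental form: E = 1, F = 0, G = u^2 + 49.
Coefficients of the second fundamental form: L = 0, M = -7/sqrt(u^2 + 49), N = 0.
Assemble K = (LN − M²)/(EG − F²) = -49/(u^2 + 49)^2. At (u, v) = (5, -2*pi/5): K = -49/5476.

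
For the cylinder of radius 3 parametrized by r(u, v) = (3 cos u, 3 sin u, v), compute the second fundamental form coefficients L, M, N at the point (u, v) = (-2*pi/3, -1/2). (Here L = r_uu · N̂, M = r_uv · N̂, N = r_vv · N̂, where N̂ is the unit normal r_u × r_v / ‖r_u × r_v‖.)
L = -3;  M = 0;  N = 0

Compute the unit normal N̂(u, v) = (cos(u), sin(u), 0), and the second partials r_uu, r_uv, r_vv. Take dot products:
  L(u, v) = r_uu · N̂ = -3,
  M(u, v) = r_uv · N̂ = 0,
  N(u, v) = r_vv · N̂ = 0.
Evaluating at (u, v) = (-2*pi/3, -1/2):
  L = -3, M = 0, N = 0.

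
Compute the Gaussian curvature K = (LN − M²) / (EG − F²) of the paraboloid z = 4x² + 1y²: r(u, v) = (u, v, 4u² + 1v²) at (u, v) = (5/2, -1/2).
K = 4/40401

Coefficients of the first fundamental form: E = 64*u^2 + 1, F = 16*u*v, G = 4*v^2 + 1.
Coefficients of the second fundamental form: L = 8/sqrt(64*u^2 + 4*v^2 + 1), M = 0, N = 2/sqrt(64*u^2 + 4*v^2 + 1).
Assemble K = (LN − M²)/(EG − F²) = 16/(4096*u^4 + 512*u^2*v^2 + 128*u^2 + 16*v^4 + 8*v^2 + 1). At (u, v) = (5/2, -1/2): K = 4/40401.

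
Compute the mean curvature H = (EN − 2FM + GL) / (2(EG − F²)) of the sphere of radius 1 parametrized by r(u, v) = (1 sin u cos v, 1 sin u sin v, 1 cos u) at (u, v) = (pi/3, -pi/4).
H = -1

With E = 1, F = 0, G = sin(u)^2, L = -sin(u)/Abs(sin(u)), M = 0, N = -sin(u)^3/Abs(sin(u)), assemble
  H = (EN − 2FM + GL) / (2(EG − F²)) = -sin(u)/Abs(sin(u)).
At (u, v) = (pi/3, -pi/4): H = -1.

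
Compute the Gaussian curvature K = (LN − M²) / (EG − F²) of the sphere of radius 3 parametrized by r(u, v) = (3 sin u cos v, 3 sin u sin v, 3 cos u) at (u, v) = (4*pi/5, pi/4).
K = 1/9

Coefficients of the first fundamental form: E = 9, F = 0, G = 9*sin(u)^2.
Coefficients of the second fundamental form: L = -3*sin(u)/Abs(sin(u)), M = 0, N = -3*sin(u)^3/Abs(sin(u)).
Assemble K = (LN − M²)/(EG − F²) = 1/9. At (u, v) = (4*pi/5, pi/4): K = 1/9.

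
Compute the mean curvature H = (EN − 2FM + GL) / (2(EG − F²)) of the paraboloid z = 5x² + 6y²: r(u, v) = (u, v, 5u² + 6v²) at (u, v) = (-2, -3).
H = 8891*sqrt(1697)/2879809

With E = 100*u^2 + 1, F = 120*u*v, G = 144*v^2 + 1, L = 10/sqrt(100*u^2 + 144*v^2 + 1), M = 0, N = 12/sqrt(100*u^2 + 144*v^2 + 1), assemble
  H = (EN − 2FM + GL) / (2(EG − F²)) = (600*u^2 + 720*v^2 + 11)/(100*u^2 + 144*v^2 + 1)^(3/2).
At (u, v) = (-2, -3): H = 8891*sqrt(1697)/2879809.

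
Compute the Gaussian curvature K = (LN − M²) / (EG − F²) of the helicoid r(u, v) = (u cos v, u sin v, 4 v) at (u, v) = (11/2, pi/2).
K = -256/34225

Coefficients of the first fundamental form: E = 1, F = 0, G = u^2 + 16.
Coefficients of the second fundamental form: L = 0, M = -4/sqrt(u^2 + 16), N = 0.
Assemble K = (LN − M²)/(EG − F²) = -16/(u^2 + 16)^2. At (u, v) = (11/2, pi/2): K = -256/34225.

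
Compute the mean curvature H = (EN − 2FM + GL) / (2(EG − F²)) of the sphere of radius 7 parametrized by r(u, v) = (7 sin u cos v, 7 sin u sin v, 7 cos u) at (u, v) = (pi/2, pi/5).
H = -1/7

With E = 49, F = 0, G = 49*sin(u)^2, L = -7*sin(u)/Abs(sin(u)), M = 0, N = -7*sin(u)^3/Abs(sin(u)), assemble
  H = (EN − 2FM + GL) / (2(EG − F²)) = -sin(u)/(7*Abs(sin(u))).
At (u, v) = (pi/2, pi/5): H = -1/7.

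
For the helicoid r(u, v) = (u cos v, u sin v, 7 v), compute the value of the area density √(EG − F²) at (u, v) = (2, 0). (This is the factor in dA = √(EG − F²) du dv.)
√(EG − F²)|_{(2, 0)} = sqrt(53)

E = 1, F = 0, G = u^2 + 49, so EG − F² = u^2 + 49. Taking the positive square root: √(EG − F²) = sqrt(u^2 + 49). At (u, v) = (2, 0): sqrt(53).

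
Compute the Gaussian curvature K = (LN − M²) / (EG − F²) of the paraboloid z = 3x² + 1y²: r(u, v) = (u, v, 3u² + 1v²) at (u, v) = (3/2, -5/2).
K = 12/11449

Coefficients of the first fundamental form: E = 36*u^2 + 1, F = 12*u*v, G = 4*v^2 + 1.
Coefficients of the second fundamental form: L = 6/sqrt(36*u^2 + 4*v^2 + 1), M = 0, N = 2/sqrt(36*u^2 + 4*v^2 + 1).
Assemble K = (LN − M²)/(EG − F²) = 12/(1296*u^4 + 288*u^2*v^2 + 72*u^2 + 16*v^4 + 8*v^2 + 1). At (u, v) = (3/2, -5/2): K = 12/11449.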